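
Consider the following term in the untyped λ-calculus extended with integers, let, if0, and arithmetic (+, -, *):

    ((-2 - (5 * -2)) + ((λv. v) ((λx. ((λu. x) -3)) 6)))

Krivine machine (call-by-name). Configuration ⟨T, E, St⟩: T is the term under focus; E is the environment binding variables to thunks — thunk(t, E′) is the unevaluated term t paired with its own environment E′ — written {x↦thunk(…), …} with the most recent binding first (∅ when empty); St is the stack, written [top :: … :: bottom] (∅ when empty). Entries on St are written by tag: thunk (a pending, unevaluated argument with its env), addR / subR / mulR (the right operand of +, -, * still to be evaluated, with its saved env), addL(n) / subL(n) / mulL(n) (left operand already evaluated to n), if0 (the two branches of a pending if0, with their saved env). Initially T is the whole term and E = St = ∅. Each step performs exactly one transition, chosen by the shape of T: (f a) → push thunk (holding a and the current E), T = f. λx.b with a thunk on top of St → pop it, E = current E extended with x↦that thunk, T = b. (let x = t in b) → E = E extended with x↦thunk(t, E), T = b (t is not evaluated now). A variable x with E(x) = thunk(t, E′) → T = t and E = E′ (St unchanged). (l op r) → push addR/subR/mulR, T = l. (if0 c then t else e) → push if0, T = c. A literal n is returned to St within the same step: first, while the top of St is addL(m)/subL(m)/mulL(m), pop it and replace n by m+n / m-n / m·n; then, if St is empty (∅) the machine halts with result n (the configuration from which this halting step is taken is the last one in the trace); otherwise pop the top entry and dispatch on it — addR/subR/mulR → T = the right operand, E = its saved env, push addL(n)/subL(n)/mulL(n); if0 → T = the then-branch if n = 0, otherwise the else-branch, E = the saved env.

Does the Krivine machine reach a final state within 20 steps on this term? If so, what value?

step 0: ⟨T=((-2 - (5 * -2)) + ((λv. v) ((λx. ((λu. x) -3)) 6))); E=∅; St=∅⟩
step 1: ⟨T=(-2 - (5 * -2)); E=∅; St=[addR]⟩
step 2: ⟨T=-2; E=∅; St=[subR :: addR]⟩
step 3: ⟨T=(5 * -2); E=∅; St=[subL(-2) :: addR]⟩
step 4: ⟨T=5; E=∅; St=[mulR :: subL(-2) :: addR]⟩
step 5: ⟨T=-2; E=∅; St=[mulL(5) :: subL(-2) :: addR]⟩
step 6: ⟨T=((λv. v) ((λx. ((λu. x) -3)) 6)); E=∅; St=[addL(8)]⟩
step 7: ⟨T=(λv. v); E=∅; St=[thunk :: addL(8)]⟩
step 8: ⟨T=v; E={v↦thunk(((λx. ((λu. x) -3)) 6), ∅)}; St=[addL(8)]⟩
step 9: ⟨T=((λx. ((λu. x) -3)) 6); E=∅; St=[addL(8)]⟩
step 10: ⟨T=(λx. ((λu. x) -3)); E=∅; St=[thunk :: addL(8)]⟩
step 11: ⟨T=((λu. x) -3); E={x↦thunk(6, ∅)}; St=[addL(8)]⟩
step 12: ⟨T=(λu. x); E={x↦thunk(6, ∅)}; St=[thunk :: addL(8)]⟩
step 13: ⟨T=x; E={u↦thunk(-3, {x↦thunk(6, ∅)}), x↦thunk(6, ∅)}; St=[addL(8)]⟩
step 14: ⟨T=6; E=∅; St=[addL(8)]⟩
→ final value 14

Answer: 14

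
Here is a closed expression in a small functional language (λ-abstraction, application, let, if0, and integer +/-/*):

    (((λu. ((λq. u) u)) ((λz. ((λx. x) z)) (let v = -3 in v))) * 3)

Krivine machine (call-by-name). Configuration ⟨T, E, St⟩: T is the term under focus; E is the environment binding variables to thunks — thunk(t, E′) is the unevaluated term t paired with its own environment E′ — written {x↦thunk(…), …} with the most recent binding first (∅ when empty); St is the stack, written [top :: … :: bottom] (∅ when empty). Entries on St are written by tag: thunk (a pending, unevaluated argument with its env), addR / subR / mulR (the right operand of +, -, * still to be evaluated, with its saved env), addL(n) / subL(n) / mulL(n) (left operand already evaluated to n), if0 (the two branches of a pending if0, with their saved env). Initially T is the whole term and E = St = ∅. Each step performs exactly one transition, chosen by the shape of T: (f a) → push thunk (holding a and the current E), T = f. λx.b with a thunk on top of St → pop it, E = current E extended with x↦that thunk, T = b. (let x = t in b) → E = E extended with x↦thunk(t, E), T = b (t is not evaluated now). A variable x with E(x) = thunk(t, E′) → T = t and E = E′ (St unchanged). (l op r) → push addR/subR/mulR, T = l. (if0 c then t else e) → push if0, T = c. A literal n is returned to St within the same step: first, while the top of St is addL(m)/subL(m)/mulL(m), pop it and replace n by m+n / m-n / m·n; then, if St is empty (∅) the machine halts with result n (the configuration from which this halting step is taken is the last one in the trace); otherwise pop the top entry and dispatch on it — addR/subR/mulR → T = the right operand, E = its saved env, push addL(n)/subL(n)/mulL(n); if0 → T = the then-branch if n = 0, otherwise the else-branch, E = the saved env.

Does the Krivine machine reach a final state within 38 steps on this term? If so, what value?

Answer: -9

Execution trace:
[0] <T=(((λu. ((λq. u) u)) ((λz. ((λx. x) z)) (let v = -3 in v))) * 3), E=∅, St=∅>
[1] <T=((λu. ((λq. u) u)) ((λz. ((λx. x) z)) (let v = -3 in v))), E=∅, St=[mulR]>
[2] <T=(λu. ((λq. u) u)), E=∅, St=[thunk :: mulR]>
[3] <T=((λq. u) u), E={u↦thunk(((λz. ((λx. x) z)) (let v = -3 in v)), ∅)}, St=[mulR]>
[4] <T=(λq. u), E={u↦thunk(((λz. ((λx. x) z)) (let v = -3 in v)), ∅)}, St=[thunk :: mulR]>
[5] <T=u, E={q↦thunk(u, {u↦thunk(((λz. ((λx. x) z)) (let v = -3 in v)), ∅)}), u↦thunk(((λz. ((λx. x) z)) (let v = -3 in v)), ∅)}, St=[mulR]>
[6] <T=((λz. ((λx. x) z)) (let v = -3 in v)), E=∅, St=[mulR]>
[7] <T=(λz. ((λx. x) z)), E=∅, St=[thunk :: mulR]>
[8] <T=((λx. x) z), E={z↦thunk((let v = -3 in v), ∅)}, St=[mulR]>
[9] <T=(λx. x), E={z↦thunk((let v = -3 in v), ∅)}, St=[thunk :: mulR]>
[10] <T=x, E={x↦thunk(z, {z↦thunk((let v = -3 in v), ∅)}), z↦thunk((let v = -3 in v), ∅)}, St=[mulR]>
[11] <T=z, E={z↦thunk((let v = -3 in v), ∅)}, St=[mulR]>
[12] <T=(let v = -3 in v), E=∅, St=[mulR]>
[13] <T=v, E={v↦thunk(-3, ∅)}, St=[mulR]>
[14] <T=-3, E=∅, St=[mulR]>
[15] <T=3, E=∅, St=[mulL(-3)]>
→ final value -9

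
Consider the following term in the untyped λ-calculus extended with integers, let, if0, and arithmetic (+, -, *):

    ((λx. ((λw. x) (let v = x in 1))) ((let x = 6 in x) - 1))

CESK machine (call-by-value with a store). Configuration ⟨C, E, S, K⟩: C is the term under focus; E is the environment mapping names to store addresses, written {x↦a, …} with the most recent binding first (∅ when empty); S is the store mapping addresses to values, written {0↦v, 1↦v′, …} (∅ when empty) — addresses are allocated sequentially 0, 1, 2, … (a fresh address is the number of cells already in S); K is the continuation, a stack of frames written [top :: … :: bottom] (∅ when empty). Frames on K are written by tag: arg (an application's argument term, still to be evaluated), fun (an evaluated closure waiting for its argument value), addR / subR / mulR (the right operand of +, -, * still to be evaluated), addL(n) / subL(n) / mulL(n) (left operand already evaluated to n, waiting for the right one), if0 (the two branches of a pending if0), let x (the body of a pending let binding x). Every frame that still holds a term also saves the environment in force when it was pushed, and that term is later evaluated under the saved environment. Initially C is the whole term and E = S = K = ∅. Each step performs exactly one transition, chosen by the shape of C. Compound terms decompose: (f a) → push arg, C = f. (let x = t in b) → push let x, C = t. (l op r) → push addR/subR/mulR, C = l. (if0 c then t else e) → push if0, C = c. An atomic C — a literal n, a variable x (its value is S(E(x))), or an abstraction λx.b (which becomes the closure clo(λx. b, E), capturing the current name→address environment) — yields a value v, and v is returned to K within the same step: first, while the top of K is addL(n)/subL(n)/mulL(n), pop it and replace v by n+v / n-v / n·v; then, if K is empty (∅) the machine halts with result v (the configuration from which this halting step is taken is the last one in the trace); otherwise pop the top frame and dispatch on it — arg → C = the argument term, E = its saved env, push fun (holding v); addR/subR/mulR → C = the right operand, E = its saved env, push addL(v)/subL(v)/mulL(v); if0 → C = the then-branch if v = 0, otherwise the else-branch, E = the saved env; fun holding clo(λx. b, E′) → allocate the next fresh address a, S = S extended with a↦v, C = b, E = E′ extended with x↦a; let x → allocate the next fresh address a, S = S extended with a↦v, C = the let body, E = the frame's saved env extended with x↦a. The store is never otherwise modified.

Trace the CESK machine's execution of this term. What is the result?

0. ⟨C=((λx. ((λw. x) (let v = x in 1))) ((let x = 6 in x) - 1)); E=∅; S=∅; K=∅⟩
1. ⟨C=(λx. ((λw. x) (let v = x in 1))); E=∅; S=∅; K=[arg]⟩
2. ⟨C=((let x = 6 in x) - 1); E=∅; S=∅; K=[fun]⟩
3. ⟨C=(let x = 6 in x); E=∅; S=∅; K=[subR :: fun]⟩
4. ⟨C=6; E=∅; S=∅; K=[let x :: subR :: fun]⟩
5. ⟨C=x; E={x↦0}; S={0↦6}; K=[subR :: fun]⟩
6. ⟨C=1; E=∅; S={0↦6}; K=[subL(6) :: fun]⟩
7. ⟨C=((λw. x) (let v = x in 1)); E={x↦1}; S={0↦6, 1↦5}; K=∅⟩
8. ⟨C=(λw. x); E={x↦1}; S={0↦6, 1↦5}; K=[arg]⟩
9. ⟨C=(let v = x in 1); E={x↦1}; S={0↦6, 1↦5}; K=[fun]⟩
10. ⟨C=x; E={x↦1}; S={0↦6, 1↦5}; K=[let v :: fun]⟩
11. ⟨C=1; E={v↦2, x↦1}; S={0↦6, 1↦5, 2↦5}; K=[fun]⟩
12. ⟨C=x; E={w↦3, x↦1}; S={0↦6, 1↦5, 2↦5, 3↦1}; K=∅⟩
→ final value 5

Answer: 5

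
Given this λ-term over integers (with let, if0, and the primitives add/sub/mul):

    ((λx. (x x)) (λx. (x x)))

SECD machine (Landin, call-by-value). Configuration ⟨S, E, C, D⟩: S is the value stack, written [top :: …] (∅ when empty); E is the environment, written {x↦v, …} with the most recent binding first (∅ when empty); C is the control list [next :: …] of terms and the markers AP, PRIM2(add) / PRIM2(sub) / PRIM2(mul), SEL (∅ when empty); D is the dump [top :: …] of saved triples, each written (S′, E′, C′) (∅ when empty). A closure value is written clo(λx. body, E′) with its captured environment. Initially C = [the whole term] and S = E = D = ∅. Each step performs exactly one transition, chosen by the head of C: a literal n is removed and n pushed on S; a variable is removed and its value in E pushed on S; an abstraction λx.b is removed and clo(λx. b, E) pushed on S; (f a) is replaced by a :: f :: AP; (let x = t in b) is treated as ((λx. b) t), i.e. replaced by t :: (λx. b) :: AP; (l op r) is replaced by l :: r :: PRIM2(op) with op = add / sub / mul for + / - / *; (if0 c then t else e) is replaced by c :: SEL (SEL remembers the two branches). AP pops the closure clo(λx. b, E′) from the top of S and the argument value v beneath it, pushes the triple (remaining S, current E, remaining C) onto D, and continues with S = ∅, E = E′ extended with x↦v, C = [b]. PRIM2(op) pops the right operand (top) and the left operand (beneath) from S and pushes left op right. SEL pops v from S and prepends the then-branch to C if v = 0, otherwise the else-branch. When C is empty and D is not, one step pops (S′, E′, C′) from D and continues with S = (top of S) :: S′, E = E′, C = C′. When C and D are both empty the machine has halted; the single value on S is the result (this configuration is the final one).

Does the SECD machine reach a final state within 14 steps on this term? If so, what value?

Answer: DIVERGES (no final state within 14 steps)

Execution trace:
step 0: [S=∅ | E=∅ | C=[((λx. (x x)) (λx. (x x)))] | D=∅]
step 1: [S=∅ | E=∅ | C=[(λx. (x x)) :: (λx. (x x)) :: AP] | D=∅]
step 2: [S=[clo(λx. (x x), ∅)] | E=∅ | C=[(λx. (x x)) :: AP] | D=∅]
step 3: [S=[clo(λx. (x x), ∅) :: clo(λx. (x x), ∅)] | E=∅ | C=[AP] | D=∅]
step 4: [S=∅ | E={x↦clo(λx. (x x), ∅)} | C=[(x x)] | D=[(∅, ∅, ∅)]]
step 5: [S=∅ | E={x↦clo(λx. (x x), ∅)} | C=[x :: x :: AP] | D=[(∅, ∅, ∅)]]
step 6: [S=[clo(λx. (x x), ∅)] | E={x↦clo(λx. (x x), ∅)} | C=[x :: AP] | D=[(∅, ∅, ∅)]]
step 7: [S=[clo(λx. (x x), ∅) :: clo(λx. (x x), ∅)] | E={x↦clo(λx. (x x), ∅)} | C=[AP] | D=[(∅, ∅, ∅)]]
step 8: [S=∅ | E={x↦clo(λx. (x x), ∅)} | C=[(x x)] | D=[(∅, {x↦clo(λx. (x x), ∅)}, ∅) :: (∅, ∅, ∅)]]
step 9: [S=∅ | E={x↦clo(λx. (x x), ∅)} | C=[x :: x :: AP] | D=[(∅, {x↦clo(λx. (x x), ∅)}, ∅) :: (∅, ∅, ∅)]]
step 10: [S=[clo(λx. (x x), ∅)] | E={x↦clo(λx. (x x), ∅)} | C=[x :: AP] | D=[(∅, {x↦clo(λx. (x x), ∅)}, ∅) :: (∅, ∅, ∅)]]
step 11: [S=[clo(λx. (x x), ∅) :: clo(λx. (x x), ∅)] | E={x↦clo(λx. (x x), ∅)} | C=[AP] | D=[(∅, {x↦clo(λx. (x x), ∅)}, ∅) :: (∅, ∅, ∅)]]
step 12: [S=∅ | E={x↦clo(λx. (x x), ∅)} | C=[(x x)] | D=[(∅, {x↦clo(λx. (x x), ∅)}, ∅) :: (∅, {x↦clo(λx. (x x), ∅)}, ∅) :: (∅, ∅, ∅)]]
step 13: [S=∅ | E={x↦clo(λx. (x x), ∅)} | C=[x :: x :: AP] | D=[(∅, {x↦clo(λx. (x x), ∅)}, ∅) :: (∅, {x↦clo(λx. (x x), ∅)}, ∅) :: (∅, ∅, ∅)]]
step 14: [S=[clo(λx. (x x), ∅)] | E={x↦clo(λx. (x x), ∅)} | C=[x :: AP] | D=[(∅, {x↦clo(λx. (x x), ∅)}, ∅) :: (∅, {x↦clo(λx. (x x), ∅)}, ∅) :: (∅, ∅, ∅)]]
→ 14 transitions taken and the configuration is still not final: no result within 14 steps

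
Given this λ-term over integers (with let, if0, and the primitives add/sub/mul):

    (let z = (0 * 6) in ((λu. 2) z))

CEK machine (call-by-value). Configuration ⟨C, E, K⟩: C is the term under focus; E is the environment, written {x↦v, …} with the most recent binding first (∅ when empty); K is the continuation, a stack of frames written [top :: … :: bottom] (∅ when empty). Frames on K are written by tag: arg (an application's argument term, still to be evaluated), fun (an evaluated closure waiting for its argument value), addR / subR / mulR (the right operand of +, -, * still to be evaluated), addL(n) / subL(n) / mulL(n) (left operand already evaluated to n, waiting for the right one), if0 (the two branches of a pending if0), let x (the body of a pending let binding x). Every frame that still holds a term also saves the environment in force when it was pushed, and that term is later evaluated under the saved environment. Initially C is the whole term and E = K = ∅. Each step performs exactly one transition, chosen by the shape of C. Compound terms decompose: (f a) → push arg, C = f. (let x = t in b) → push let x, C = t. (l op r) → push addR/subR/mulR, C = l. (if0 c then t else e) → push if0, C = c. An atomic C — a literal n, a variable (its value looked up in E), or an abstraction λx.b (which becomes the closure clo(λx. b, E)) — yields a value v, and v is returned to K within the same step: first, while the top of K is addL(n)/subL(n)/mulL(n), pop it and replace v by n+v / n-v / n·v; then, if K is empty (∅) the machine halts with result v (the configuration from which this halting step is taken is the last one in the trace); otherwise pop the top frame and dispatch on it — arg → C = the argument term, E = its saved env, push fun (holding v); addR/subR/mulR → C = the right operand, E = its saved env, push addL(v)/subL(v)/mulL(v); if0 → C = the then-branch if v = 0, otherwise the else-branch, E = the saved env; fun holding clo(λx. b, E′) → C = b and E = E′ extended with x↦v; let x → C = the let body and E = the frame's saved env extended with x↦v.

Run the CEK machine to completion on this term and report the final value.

t=0: [C=(let z = (0 * 6) in ((λu. 2) z)) | E=∅ | K=∅]
t=1: [C=(0 * 6) | E=∅ | K=[let z]]
t=2: [C=0 | E=∅ | K=[mulR :: let z]]
t=3: [C=6 | E=∅ | K=[mulL(0) :: let z]]
t=4: [C=((λu. 2) z) | E={z↦0} | K=∅]
t=5: [C=(λu. 2) | E={z↦0} | K=[arg]]
t=6: [C=z | E={z↦0} | K=[fun]]
t=7: [C=2 | E={u↦0, z↦0} | K=∅]
→ final value 2

Answer: 2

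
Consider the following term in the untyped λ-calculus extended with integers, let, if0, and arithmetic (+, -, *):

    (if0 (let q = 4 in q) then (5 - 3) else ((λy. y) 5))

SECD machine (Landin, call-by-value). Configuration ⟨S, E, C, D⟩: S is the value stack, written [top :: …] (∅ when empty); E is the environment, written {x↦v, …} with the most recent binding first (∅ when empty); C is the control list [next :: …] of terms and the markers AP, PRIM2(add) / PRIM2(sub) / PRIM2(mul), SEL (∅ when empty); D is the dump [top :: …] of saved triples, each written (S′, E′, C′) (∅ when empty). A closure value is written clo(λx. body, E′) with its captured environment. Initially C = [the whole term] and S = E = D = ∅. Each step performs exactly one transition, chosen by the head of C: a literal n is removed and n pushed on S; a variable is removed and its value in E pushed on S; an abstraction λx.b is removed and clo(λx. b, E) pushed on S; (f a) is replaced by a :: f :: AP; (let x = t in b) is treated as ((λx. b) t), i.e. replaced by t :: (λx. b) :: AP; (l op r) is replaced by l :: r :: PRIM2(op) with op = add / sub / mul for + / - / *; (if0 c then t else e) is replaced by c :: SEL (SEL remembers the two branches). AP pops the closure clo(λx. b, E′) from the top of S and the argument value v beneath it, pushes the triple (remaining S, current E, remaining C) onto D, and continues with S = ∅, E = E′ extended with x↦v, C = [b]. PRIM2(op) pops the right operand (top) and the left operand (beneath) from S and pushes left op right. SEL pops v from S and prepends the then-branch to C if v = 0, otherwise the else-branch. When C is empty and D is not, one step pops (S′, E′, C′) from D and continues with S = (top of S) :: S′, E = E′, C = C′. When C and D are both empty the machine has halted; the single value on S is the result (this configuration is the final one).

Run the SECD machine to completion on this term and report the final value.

Answer: 5

Machine steps:
0. <S=∅, E=∅, C=[(if0 (let q = 4 in q) then (5 - 3) else ((λy. y) 5))], D=∅>
1. <S=∅, E=∅, C=[(let q = 4 in q) :: SEL], D=∅>
2. <S=∅, E=∅, C=[4 :: (λq. q) :: AP :: SEL], D=∅>
3. <S=[4], E=∅, C=[(λq. q) :: AP :: SEL], D=∅>
4. <S=[clo(λq. q, ∅) :: 4], E=∅, C=[AP :: SEL], D=∅>
5. <S=∅, E={q↦4}, C=[q], D=[(∅, ∅, [SEL])]>
6. <S=[4], E={q↦4}, C=∅, D=[(∅, ∅, [SEL])]>
7. <S=[4], E=∅, C=[SEL], D=∅>
8. <S=∅, E=∅, C=[((λy. y) 5)], D=∅>
9. <S=∅, E=∅, C=[5 :: (λy. y) :: AP], D=∅>
10. <S=[5], E=∅, C=[(λy. y) :: AP], D=∅>
11. <S=[clo(λy. y, ∅) :: 5], E=∅, C=[AP], D=∅>
12. <S=∅, E={y↦5}, C=[y], D=[(∅, ∅, ∅)]>
13. <S=[5], E={y↦5}, C=∅, D=[(∅, ∅, ∅)]>
14. <S=[5], E=∅, C=∅, D=∅>
→ final value 5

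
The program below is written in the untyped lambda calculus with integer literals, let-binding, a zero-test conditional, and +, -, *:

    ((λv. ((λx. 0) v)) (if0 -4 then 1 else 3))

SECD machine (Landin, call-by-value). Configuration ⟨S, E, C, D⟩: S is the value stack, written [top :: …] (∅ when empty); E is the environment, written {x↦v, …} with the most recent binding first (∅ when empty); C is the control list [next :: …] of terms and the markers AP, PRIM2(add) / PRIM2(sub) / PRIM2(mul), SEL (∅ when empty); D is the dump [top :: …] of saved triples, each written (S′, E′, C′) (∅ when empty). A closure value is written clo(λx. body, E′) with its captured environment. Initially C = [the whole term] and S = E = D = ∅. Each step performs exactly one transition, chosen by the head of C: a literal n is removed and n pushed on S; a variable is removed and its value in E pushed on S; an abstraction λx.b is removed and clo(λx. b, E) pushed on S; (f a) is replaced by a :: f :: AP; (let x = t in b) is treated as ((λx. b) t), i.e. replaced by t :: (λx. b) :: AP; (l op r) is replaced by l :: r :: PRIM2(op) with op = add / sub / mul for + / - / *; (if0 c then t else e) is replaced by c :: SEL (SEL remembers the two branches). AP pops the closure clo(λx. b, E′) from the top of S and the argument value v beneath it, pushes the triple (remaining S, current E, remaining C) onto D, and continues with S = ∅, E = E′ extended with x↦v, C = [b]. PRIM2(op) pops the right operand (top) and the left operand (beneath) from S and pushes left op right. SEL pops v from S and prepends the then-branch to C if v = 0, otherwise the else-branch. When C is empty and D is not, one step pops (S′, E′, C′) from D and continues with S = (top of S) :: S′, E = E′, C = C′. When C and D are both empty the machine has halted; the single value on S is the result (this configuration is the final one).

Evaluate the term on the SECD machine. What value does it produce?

Answer: 0

Derivation:
t=0: [S=∅ | E=∅ | C=[((λv. ((λx. 0) v)) (if0 -4 then 1 else 3))] | D=∅]
t=1: [S=∅ | E=∅ | C=[(if0 -4 then 1 else 3) :: (λv. ((λx. 0) v)) :: AP] | D=∅]
t=2: [S=∅ | E=∅ | C=[-4 :: SEL :: (λv. ((λx. 0) v)) :: AP] | D=∅]
t=3: [S=[-4] | E=∅ | C=[SEL :: (λv. ((λx. 0) v)) :: AP] | D=∅]
t=4: [S=∅ | E=∅ | C=[3 :: (λv. ((λx. 0) v)) :: AP] | D=∅]
t=5: [S=[3] | E=∅ | C=[(λv. ((λx. 0) v)) :: AP] | D=∅]
t=6: [S=[clo(λv. ((λx. 0) v), ∅) :: 3] | E=∅ | C=[AP] | D=∅]
t=7: [S=∅ | E={v↦3} | C=[((λx. 0) v)] | D=[(∅, ∅, ∅)]]
t=8: [S=∅ | E={v↦3} | C=[v :: (λx. 0) :: AP] | D=[(∅, ∅, ∅)]]
t=9: [S=[3] | E={v↦3} | C=[(λx. 0) :: AP] | D=[(∅, ∅, ∅)]]
t=10: [S=[clo(λx. 0, {v↦3}) :: 3] | E={v↦3} | C=[AP] | D=[(∅, ∅, ∅)]]
t=11: [S=∅ | E={x↦3, v↦3} | C=[0] | D=[(∅, {v↦3}, ∅) :: (∅, ∅, ∅)]]
t=12: [S=[0] | E={x↦3, v↦3} | C=∅ | D=[(∅, {v↦3}, ∅) :: (∅, ∅, ∅)]]
t=13: [S=[0] | E={v↦3} | C=∅ | D=[(∅, ∅, ∅)]]
t=14: [S=[0] | E=∅ | C=∅ | D=∅]
→ final value 0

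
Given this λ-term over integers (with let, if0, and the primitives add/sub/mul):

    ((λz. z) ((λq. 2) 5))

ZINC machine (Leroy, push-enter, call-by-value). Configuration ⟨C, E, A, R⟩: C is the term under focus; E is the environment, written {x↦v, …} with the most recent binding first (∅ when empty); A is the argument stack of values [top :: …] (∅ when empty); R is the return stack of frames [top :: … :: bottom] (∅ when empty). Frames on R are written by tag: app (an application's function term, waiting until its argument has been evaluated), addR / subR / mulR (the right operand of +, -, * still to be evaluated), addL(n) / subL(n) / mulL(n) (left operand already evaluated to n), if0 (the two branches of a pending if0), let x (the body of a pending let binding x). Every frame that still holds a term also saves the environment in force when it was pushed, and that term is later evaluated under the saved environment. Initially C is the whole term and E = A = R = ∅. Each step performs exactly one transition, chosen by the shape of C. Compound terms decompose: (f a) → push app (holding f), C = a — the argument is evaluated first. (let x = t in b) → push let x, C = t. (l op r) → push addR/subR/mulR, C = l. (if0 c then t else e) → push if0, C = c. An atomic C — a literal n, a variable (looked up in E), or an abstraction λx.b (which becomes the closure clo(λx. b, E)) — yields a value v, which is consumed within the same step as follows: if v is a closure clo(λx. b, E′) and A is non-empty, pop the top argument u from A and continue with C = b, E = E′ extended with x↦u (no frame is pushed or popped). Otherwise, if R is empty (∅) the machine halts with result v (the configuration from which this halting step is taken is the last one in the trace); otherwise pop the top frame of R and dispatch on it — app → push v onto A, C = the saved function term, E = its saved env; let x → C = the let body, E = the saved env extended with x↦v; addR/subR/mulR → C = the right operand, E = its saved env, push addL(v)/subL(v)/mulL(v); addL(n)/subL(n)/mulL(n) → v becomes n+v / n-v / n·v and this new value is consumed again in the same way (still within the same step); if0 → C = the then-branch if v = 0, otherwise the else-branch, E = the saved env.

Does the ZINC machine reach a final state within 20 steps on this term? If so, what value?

[0] <C=((λz. z) ((λq. 2) 5)), E=∅, A=∅, R=∅>
[1] <C=((λq. 2) 5), E=∅, A=∅, R=[app]>
[2] <C=5, E=∅, A=∅, R=[app :: app]>
[3] <C=(λq. 2), E=∅, A=[5], R=[app]>
[4] <C=2, E={q↦5}, A=∅, R=[app]>
[5] <C=(λz. z), E=∅, A=[2], R=∅>
[6] <C=z, E={z↦2}, A=∅, R=∅>
→ final value 2

Answer: 2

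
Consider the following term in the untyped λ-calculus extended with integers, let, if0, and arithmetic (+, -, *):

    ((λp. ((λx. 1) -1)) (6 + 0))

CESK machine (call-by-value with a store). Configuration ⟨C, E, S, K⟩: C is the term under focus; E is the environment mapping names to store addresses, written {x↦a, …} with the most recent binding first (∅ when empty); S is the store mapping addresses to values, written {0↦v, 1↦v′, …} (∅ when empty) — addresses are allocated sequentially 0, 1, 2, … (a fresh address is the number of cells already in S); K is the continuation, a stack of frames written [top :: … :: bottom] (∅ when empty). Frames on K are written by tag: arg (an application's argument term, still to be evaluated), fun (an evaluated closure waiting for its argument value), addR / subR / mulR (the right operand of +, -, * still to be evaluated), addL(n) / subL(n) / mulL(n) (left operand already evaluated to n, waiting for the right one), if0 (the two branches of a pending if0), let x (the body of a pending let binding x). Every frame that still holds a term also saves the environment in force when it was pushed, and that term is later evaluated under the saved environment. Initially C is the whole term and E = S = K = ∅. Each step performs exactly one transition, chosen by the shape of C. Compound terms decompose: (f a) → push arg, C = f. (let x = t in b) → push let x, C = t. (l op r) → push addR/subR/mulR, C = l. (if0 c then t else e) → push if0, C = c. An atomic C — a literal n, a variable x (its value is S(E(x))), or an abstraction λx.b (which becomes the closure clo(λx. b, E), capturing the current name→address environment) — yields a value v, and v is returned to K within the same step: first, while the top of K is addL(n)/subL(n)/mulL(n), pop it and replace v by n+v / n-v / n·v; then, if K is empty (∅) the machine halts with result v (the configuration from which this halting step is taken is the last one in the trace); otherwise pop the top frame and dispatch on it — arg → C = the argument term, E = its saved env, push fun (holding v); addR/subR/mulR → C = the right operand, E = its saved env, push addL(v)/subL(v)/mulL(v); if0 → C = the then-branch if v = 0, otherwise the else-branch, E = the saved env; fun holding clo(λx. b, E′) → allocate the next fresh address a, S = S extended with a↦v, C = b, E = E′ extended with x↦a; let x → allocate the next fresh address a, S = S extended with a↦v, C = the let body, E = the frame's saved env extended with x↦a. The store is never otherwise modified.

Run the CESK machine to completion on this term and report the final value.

t=0: <C=((λp. ((λx. 1) -1)) (6 + 0)), E=∅, S=∅, K=∅>
t=1: <C=(λp. ((λx. 1) -1)), E=∅, S=∅, K=[arg]>
t=2: <C=(6 + 0), E=∅, S=∅, K=[fun]>
t=3: <C=6, E=∅, S=∅, K=[addR :: fun]>
t=4: <C=0, E=∅, S=∅, K=[addL(6) :: fun]>
t=5: <C=((λx. 1) -1), E={p↦0}, S={0↦6}, K=∅>
t=6: <C=(λx. 1), E={p↦0}, S={0↦6}, K=[arg]>
t=7: <C=-1, E={p↦0}, S={0↦6}, K=[fun]>
t=8: <C=1, E={x↦1, p↦0}, S={0↦6, 1↦-1}, K=∅>
→ final value 1

Answer: 1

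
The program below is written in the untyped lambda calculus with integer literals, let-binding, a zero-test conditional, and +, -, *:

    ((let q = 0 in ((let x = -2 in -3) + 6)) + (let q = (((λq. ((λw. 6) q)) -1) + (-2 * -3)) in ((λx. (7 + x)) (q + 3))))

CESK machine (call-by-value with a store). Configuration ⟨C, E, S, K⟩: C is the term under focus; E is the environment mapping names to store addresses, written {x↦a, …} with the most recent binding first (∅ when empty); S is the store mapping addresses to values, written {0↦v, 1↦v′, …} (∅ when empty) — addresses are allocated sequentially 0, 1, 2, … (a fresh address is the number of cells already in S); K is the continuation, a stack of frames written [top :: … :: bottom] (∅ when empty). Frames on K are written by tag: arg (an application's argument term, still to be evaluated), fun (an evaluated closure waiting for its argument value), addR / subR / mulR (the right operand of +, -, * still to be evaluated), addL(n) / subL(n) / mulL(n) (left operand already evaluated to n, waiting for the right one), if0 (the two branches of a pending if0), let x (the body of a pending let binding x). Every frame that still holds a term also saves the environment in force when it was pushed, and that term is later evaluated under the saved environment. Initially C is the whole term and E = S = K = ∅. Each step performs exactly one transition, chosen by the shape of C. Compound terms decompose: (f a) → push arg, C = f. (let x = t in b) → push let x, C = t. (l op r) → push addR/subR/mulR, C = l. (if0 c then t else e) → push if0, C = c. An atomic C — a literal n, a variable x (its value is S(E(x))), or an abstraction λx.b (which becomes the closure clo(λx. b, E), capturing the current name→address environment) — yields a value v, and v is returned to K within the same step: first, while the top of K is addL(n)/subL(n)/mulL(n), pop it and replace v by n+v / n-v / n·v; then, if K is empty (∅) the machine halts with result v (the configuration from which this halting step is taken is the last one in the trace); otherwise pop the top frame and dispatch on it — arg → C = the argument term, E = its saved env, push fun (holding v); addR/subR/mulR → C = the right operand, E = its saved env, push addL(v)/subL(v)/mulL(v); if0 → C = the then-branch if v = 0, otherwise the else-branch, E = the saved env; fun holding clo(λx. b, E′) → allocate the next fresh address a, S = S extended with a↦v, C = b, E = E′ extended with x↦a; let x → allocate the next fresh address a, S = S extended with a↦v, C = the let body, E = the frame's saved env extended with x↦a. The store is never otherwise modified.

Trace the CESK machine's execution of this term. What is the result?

Answer: 25

Execution trace:
step 0: ⟨C=((let q = 0 in ((let x = -2 in -3) + 6)) + (let q = (((λq. ((λw. 6) q)) -1) + (-2 * -3)) in ((λx. (7 + x)) (q + 3)))); E=∅; S=∅; K=∅⟩
step 1: ⟨C=(let q = 0 in ((let x = -2 in -3) + 6)); E=∅; S=∅; K=[addR]⟩
step 2: ⟨C=0; E=∅; S=∅; K=[let q :: addR]⟩
step 3: ⟨C=((let x = -2 in -3) + 6); E={q↦0}; S={0↦0}; K=[addR]⟩
step 4: ⟨C=(let x = -2 in -3); E={q↦0}; S={0↦0}; K=[addR :: addR]⟩
step 5: ⟨C=-2; E={q↦0}; S={0↦0}; K=[let x :: addR :: addR]⟩
step 6: ⟨C=-3; E={x↦1, q↦0}; S={0↦0, 1↦-2}; K=[addR :: addR]⟩
step 7: ⟨C=6; E={q↦0}; S={0↦0, 1↦-2}; K=[addL(-3) :: addR]⟩
step 8: ⟨C=(let q = (((λq. ((λw. 6) q)) -1) + (-2 * -3)) in ((λx. (7 + x)) (q + 3))); E=∅; S={0↦0, 1↦-2}; K=[addL(3)]⟩
step 9: ⟨C=(((λq. ((λw. 6) q)) -1) + (-2 * -3)); E=∅; S={0↦0, 1↦-2}; K=[let q :: addL(3)]⟩
step 10: ⟨C=((λq. ((λw. 6) q)) -1); E=∅; S={0↦0, 1↦-2}; K=[addR :: let q :: addL(3)]⟩
step 11: ⟨C=(λq. ((λw. 6) q)); E=∅; S={0↦0, 1↦-2}; K=[arg :: addR :: let q :: addL(3)]⟩
step 12: ⟨C=-1; E=∅; S={0↦0, 1↦-2}; K=[fun :: addR :: let q :: addL(3)]⟩
step 13: ⟨C=((λw. 6) q); E={q↦2}; S={0↦0, 1↦-2, 2↦-1}; K=[addR :: let q :: addL(3)]⟩
step 14: ⟨C=(λw. 6); E={q↦2}; S={0↦0, 1↦-2, 2↦-1}; K=[arg :: addR :: let q :: addL(3)]⟩
step 15: ⟨C=q; E={q↦2}; S={0↦0, 1↦-2, 2↦-1}; K=[fun :: addR :: let q :: addL(3)]⟩
step 16: ⟨C=6; E={w↦3, q↦2}; S={0↦0, 1↦-2, 2↦-1, 3↦-1}; K=[addR :: let q :: addL(3)]⟩
step 17: ⟨C=(-2 * -3); E=∅; S={0↦0, 1↦-2, 2↦-1, 3↦-1}; K=[addL(6) :: let q :: addL(3)]⟩
step 18: ⟨C=-2; E=∅; S={0↦0, 1↦-2, 2↦-1, 3↦-1}; K=[mulR :: addL(6) :: let q :: addL(3)]⟩
step 19: ⟨C=-3; E=∅; S={0↦0, 1↦-2, 2↦-1, 3↦-1}; K=[mulL(-2) :: addL(6) :: let q :: addL(3)]⟩
step 20: ⟨C=((λx. (7 + x)) (q + 3)); E={q↦4}; S={0↦0, 1↦-2, 2↦-1, 3↦-1, 4↦12}; K=[addL(3)]⟩
step 21: ⟨C=(λx. (7 + x)); E={q↦4}; S={0↦0, 1↦-2, 2↦-1, 3↦-1, 4↦12}; K=[arg :: addL(3)]⟩
step 22: ⟨C=(q + 3); E={q↦4}; S={0↦0, 1↦-2, 2↦-1, 3↦-1, 4↦12}; K=[fun :: addL(3)]⟩
step 23: ⟨C=q; E={q↦4}; S={0↦0, 1↦-2, 2↦-1, 3↦-1, 4↦12}; K=[addR :: fun :: addL(3)]⟩
step 24: ⟨C=3; E={q↦4}; S={0↦0, 1↦-2, 2↦-1, 3↦-1, 4↦12}; K=[addL(12) :: fun :: addL(3)]⟩
step 25: ⟨C=(7 + x); E={x↦5, q↦4}; S={0↦0, 1↦-2, 2↦-1, 3↦-1, 4↦12, 5↦15}; K=[addL(3)]⟩
step 26: ⟨C=7; E={x↦5, q↦4}; S={0↦0, 1↦-2, 2↦-1, 3↦-1, 4↦12, 5↦15}; K=[addR :: addL(3)]⟩
step 27: ⟨C=x; E={x↦5, q↦4}; S={0↦0, 1↦-2, 2↦-1, 3↦-1, 4↦12, 5↦15}; K=[addL(7) :: addL(3)]⟩
→ final value 25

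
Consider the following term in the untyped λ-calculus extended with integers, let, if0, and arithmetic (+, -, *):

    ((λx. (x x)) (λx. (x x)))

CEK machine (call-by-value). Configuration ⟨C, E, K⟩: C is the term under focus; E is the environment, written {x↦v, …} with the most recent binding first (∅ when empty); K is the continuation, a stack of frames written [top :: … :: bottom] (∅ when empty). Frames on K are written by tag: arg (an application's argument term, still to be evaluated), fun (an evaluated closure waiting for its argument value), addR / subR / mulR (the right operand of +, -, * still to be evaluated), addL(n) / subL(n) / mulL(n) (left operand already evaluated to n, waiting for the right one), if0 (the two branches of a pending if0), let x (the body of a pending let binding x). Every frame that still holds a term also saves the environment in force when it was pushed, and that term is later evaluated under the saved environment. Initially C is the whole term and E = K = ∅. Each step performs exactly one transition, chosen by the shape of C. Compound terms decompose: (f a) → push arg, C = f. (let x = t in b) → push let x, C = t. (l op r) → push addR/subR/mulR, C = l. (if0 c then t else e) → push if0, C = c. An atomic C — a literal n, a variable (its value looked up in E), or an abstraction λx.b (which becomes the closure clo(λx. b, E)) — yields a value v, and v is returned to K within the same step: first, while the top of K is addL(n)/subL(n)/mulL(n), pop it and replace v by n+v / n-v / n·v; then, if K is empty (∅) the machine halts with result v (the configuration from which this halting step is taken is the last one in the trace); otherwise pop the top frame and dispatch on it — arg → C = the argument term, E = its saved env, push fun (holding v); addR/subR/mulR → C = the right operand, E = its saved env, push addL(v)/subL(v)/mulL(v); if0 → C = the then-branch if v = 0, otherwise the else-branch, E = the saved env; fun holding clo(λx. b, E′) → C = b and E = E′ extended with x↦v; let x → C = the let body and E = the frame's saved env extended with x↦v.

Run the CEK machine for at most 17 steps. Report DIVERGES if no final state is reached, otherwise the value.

Answer: DIVERGES (no final state within 17 steps)

Machine steps:
step 0: ⟨C=((λx. (x x)) (λx. (x x))); E=∅; K=∅⟩
step 1: ⟨C=(λx. (x x)); E=∅; K=[arg]⟩
step 2: ⟨C=(λx. (x x)); E=∅; K=[fun]⟩
step 3: ⟨C=(x x); E={x↦clo(λx. (x x), ∅)}; K=∅⟩
step 4: ⟨C=x; E={x↦clo(λx. (x x), ∅)}; K=[arg]⟩
step 5: ⟨C=x; E={x↦clo(λx. (x x), ∅)}; K=[fun]⟩
… configuration repeats with period 3 (steps 3–5 recur indefinitely) …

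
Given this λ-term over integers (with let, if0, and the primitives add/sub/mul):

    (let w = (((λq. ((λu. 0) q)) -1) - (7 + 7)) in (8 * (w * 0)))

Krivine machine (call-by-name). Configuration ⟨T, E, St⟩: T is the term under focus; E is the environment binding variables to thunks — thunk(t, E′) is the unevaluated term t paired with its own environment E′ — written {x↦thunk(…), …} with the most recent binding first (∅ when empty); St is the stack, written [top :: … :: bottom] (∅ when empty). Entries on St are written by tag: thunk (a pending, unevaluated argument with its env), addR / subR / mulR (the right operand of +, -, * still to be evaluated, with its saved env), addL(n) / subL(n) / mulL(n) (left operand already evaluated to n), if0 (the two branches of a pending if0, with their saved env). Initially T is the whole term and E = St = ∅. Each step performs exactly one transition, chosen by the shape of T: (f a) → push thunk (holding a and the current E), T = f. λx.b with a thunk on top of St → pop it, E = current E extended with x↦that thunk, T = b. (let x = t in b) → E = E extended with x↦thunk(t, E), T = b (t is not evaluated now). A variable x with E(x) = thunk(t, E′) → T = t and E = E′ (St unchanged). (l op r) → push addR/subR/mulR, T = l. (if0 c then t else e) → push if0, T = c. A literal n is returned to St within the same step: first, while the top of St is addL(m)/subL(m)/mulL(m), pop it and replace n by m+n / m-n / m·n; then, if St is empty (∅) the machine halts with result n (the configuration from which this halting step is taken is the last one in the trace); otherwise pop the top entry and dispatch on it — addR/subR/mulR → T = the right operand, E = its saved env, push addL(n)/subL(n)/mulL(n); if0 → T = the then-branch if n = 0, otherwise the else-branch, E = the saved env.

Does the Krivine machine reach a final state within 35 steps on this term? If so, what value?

Answer: 0

Execution trace:
t=0: ⟨T=(let w = (((λq. ((λu. 0) q)) -1) - (7 + 7)) in (8 * (w * 0))); E=∅; St=∅⟩
t=1: ⟨T=(8 * (w * 0)); E={w↦thunk((((λq. ((λu. 0) q)) -1) - (7 + 7)), ∅)}; St=∅⟩
t=2: ⟨T=8; E={w↦thunk((((λq. ((λu. 0) q)) -1) - (7 + 7)), ∅)}; St=[mulR]⟩
t=3: ⟨T=(w * 0); E={w↦thunk((((λq. ((λu. 0) q)) -1) - (7 + 7)), ∅)}; St=[mulL(8)]⟩
t=4: ⟨T=w; E={w↦thunk((((λq. ((λu. 0) q)) -1) - (7 + 7)), ∅)}; St=[mulR :: mulL(8)]⟩
t=5: ⟨T=(((λq. ((λu. 0) q)) -1) - (7 + 7)); E=∅; St=[mulR :: mulL(8)]⟩
t=6: ⟨T=((λq. ((λu. 0) q)) -1); E=∅; St=[subR :: mulR :: mulL(8)]⟩
t=7: ⟨T=(λq. ((λu. 0) q)); E=∅; St=[thunk :: subR :: mulR :: mulL(8)]⟩
t=8: ⟨T=((λu. 0) q); E={q↦thunk(-1, ∅)}; St=[subR :: mulR :: mulL(8)]⟩
t=9: ⟨T=(λu. 0); E={q↦thunk(-1, ∅)}; St=[thunk :: subR :: mulR :: mulL(8)]⟩
t=10: ⟨T=0; E={u↦thunk(q, {q↦thunk(-1, ∅)}), q↦thunk(-1, ∅)}; St=[subR :: mulR :: mulL(8)]⟩
t=11: ⟨T=(7 + 7); E=∅; St=[subL(0) :: mulR :: mulL(8)]⟩
t=12: ⟨T=7; E=∅; St=[addR :: subL(0) :: mulR :: mulL(8)]⟩
t=13: ⟨T=7; E=∅; St=[addL(7) :: subL(0) :: mulR :: mulL(8)]⟩
t=14: ⟨T=0; E={w↦thunk((((λq. ((λu. 0) q)) -1) - (7 + 7)), ∅)}; St=[mulL(-14) :: mulL(8)]⟩
→ final value 0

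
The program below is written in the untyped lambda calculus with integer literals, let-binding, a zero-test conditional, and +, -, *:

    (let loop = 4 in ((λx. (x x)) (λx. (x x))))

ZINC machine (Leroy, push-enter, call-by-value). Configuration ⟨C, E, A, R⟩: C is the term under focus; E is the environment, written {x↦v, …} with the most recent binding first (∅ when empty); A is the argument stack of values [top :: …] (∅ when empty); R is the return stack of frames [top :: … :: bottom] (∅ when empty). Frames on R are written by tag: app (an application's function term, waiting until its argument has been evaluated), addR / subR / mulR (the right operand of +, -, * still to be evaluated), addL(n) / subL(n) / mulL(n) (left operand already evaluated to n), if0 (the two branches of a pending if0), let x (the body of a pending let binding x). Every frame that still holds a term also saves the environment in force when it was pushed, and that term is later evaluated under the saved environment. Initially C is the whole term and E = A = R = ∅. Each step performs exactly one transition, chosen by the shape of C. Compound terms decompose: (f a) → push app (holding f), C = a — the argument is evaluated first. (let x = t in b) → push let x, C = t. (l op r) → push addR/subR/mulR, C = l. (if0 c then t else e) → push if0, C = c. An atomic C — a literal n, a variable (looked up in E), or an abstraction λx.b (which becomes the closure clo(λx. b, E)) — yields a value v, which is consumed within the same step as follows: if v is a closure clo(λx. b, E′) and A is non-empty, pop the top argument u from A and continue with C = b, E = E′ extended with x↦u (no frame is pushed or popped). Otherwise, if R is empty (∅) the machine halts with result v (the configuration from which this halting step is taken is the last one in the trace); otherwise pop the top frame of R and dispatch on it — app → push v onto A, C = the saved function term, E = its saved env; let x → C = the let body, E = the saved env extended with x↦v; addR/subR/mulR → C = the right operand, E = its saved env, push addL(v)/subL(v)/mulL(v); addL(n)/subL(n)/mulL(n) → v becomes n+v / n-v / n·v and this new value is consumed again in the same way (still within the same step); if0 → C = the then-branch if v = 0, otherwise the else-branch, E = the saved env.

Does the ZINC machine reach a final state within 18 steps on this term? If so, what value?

Answer: DIVERGES (no final state within 18 steps)

Machine steps:
0. [C=(let loop = 4 in ((λx. (x x)) (λx. (x x)))) | E=∅ | A=∅ | R=∅]
1. [C=4 | E=∅ | A=∅ | R=[let loop]]
2. [C=((λx. (x x)) (λx. (x x))) | E={loop↦4} | A=∅ | R=∅]
3. [C=(λx. (x x)) | E={loop↦4} | A=∅ | R=[app]]
4. [C=(λx. (x x)) | E={loop↦4} | A=[clo(λx. (x x), {loop↦4})] | R=∅]
5. [C=(x x) | E={x↦clo(λx. (x x), {loop↦4}), loop↦4} | A=∅ | R=∅]
6. [C=x | E={x↦clo(λx. (x x), {loop↦4}), loop↦4} | A=∅ | R=[app]]
7. [C=x | E={x↦clo(λx. (x x), {loop↦4}), loop↦4} | A=[clo(λx. (x x), {loop↦4})] | R=∅]
… configuration repeats with period 3 (steps 5–7 recur indefinitely) …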